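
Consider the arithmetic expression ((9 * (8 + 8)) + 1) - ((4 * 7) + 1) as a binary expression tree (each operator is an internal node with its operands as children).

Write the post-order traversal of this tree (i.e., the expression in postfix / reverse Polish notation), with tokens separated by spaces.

9 8 8 + * 1 + 4 7 * 1 + -

Post-order on an expression tree gives postfix notation: for each operator, emit left operand, right operand, then the operator.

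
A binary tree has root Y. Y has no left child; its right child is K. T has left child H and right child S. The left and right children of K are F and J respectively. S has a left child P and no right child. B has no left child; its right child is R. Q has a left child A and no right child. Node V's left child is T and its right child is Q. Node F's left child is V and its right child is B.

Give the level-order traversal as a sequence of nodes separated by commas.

Y, K, F, J, V, B, T, Q, R, H, S, A, P

Level-order visits nodes level by level from the root, left to right within each level.
Level 0: Y
Level 1: K
Level 2: F, J
Level 3: V, B
Level 4: T, Q, R
Level 5: H, S, A
Level 6: P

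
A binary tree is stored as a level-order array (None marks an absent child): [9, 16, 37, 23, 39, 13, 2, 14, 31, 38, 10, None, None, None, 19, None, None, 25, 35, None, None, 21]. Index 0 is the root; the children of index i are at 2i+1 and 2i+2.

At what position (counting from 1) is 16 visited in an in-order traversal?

6

In-order visits the left subtree, then the node, then the right subtree.
At 9: go left to 16.
  At 16: go left to 23.
    At 23: go left to 14.
      14 is a leaf — visit 14.
    Visit 23.
    At 23: go right to 31.
      At 31: go left to 25.
        25 is a leaf — visit 25.
      Visit 31.
      At 31: go right to 35.
        35 is a leaf — visit 35.
  Visit 16.
  At 16: go right to 39.
    At 39: go left to 38.
      38 is a leaf — visit 38.
    Visit 39.
    At 39: go right to 10.
      At 10: go left to 21.
        21 is a leaf — visit 21.
      Visit 10.
      At 10: no right child.
Visit 9.
At 9: go right to 37.
  At 37: go left to 13.
    13 is a leaf — visit 13.
  Visit 37.
  At 37: go right to 2.
    At 2: no left child.
    Visit 2.
    At 2: go right to 19.
      19 is a leaf — visit 19.
Full in-order sequence: 14, 23, 25, 31, 35, 16, 38, 39, 21, 10, 9, 13, 37, 2, 19.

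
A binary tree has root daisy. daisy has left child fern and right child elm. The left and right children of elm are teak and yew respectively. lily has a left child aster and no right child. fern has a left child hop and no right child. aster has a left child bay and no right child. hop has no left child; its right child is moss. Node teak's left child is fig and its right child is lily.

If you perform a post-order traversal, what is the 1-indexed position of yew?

Post-order visits the left subtree, then the right subtree, then the node.
At daisy: go left to fern.
  At fern: go left to hop.
    At hop: no left child.
    At hop: go right to moss.
      moss is a leaf — visit moss.
    Visit hop.
  At fern: no right child.
  Visit fern.
At daisy: go right to elm.
  At elm: go left to teak.
    At teak: go left to fig.
      fig is a leaf — visit fig.
    At teak: go right to lily.
      At lily: go left to aster.
        At aster: go left to bay.
          bay is a leaf — visit bay.
        At aster: no right child.
        Visit aster.
      At lily: no right child.
      Visit lily.
    Visit teak.
  At elm: go right to yew.
    yew is a leaf — visit yew.
  Visit elm.
Visit daisy.
Full post-order sequence: moss, hop, fern, fig, bay, aster, lily, teak, yew, elm, daisy.

9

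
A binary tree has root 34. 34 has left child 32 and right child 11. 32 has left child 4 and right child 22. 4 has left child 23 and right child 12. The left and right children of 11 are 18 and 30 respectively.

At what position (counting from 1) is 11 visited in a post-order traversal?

Post-order visits the left subtree, then the right subtree, then the node.
At 34: go left to 32.
  At 32: go left to 4.
    At 4: go left to 23.
      23 is a leaf — visit 23.
    At 4: go right to 12.
      12 is a leaf — visit 12.
    Visit 4.
  At 32: go right to 22.
    22 is a leaf — visit 22.
  Visit 32.
At 34: go right to 11.
  At 11: go left to 18.
    18 is a leaf — visit 18.
  At 11: go right to 30.
    30 is a leaf — visit 30.
  Visit 11.
Visit 34.
Full post-order sequence: 23, 12, 4, 22, 32, 18, 30, 11, 34.

8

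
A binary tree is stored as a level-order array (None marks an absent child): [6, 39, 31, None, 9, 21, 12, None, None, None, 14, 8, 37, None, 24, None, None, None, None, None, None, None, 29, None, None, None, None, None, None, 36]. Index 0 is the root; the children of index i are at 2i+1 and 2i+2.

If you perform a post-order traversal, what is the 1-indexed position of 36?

8

Post-order visits the left subtree, then the right subtree, then the node.
At 6: go left to 39.
  At 39: no left child.
  At 39: go right to 9.
    At 9: no left child.
    At 9: go right to 14.
      At 14: no left child.
      At 14: go right to 29.
        29 is a leaf — visit 29.
      Visit 14.
    Visit 9.
  Visit 39.
At 6: go right to 31.
  At 31: go left to 21.
    At 21: go left to 8.
      8 is a leaf — visit 8.
    At 21: go right to 37.
      37 is a leaf — visit 37.
    Visit 21.
  At 31: go right to 12.
    At 12: no left child.
    At 12: go right to 24.
      At 24: go left to 36.
        36 is a leaf — visit 36.
      At 24: no right child.
      Visit 24.
    Visit 12.
  Visit 31.
Visit 6.
Full post-order sequence: 29, 14, 9, 39, 8, 37, 21, 36, 24, 12, 31, 6.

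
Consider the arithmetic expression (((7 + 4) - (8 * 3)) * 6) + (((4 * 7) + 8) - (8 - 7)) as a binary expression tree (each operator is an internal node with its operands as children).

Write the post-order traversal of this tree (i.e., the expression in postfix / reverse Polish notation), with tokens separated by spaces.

Post-order on an expression tree gives postfix notation: for each operator, emit left operand, right operand, then the operator.

7 4 + 8 3 * - 6 * 4 7 * 8 + 8 7 - - +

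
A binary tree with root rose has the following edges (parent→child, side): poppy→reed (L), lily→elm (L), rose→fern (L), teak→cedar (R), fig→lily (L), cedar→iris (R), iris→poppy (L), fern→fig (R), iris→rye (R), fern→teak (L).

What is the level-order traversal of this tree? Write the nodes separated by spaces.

Level-order visits nodes level by level from the root, left to right within each level.
Level 0: rose
Level 1: fern
Level 2: teak, fig
Level 3: cedar, lily
Level 4: iris, elm
Level 5: poppy, rye
Level 6: reed

rose fern teak fig cedar lily iris elm poppy rye reed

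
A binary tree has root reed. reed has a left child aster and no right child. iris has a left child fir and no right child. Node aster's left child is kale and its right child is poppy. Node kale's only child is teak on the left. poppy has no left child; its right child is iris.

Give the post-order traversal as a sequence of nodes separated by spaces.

Post-order visits the left subtree, then the right subtree, then the node.
At reed: go left to aster.
  At aster: go left to kale.
    At kale: go left to teak.
      teak is a leaf — visit teak.
    At kale: no right child.
    Visit kale.
  At aster: go right to poppy.
    At poppy: no left child.
    At poppy: go right to iris.
      At iris: go left to fir.
        fir is a leaf — visit fir.
      At iris: no right child.
      Visit iris.
    Visit poppy.
  Visit aster.
At reed: no right child.
Visit reed.

teak kale fir iris poppy aster reed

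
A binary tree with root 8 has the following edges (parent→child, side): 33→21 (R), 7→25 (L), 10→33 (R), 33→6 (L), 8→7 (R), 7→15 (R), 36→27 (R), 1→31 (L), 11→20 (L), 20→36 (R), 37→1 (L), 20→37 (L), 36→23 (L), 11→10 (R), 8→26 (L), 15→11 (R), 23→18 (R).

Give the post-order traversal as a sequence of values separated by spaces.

Post-order visits the left subtree, then the right subtree, then the node.
At 8: go left to 26.
  26 is a leaf — visit 26.
At 8: go right to 7.
  At 7: go left to 25.
    25 is a leaf — visit 25.
  At 7: go right to 15.
    At 15: no left child.
    At 15: go right to 11.
      At 11: go left to 20.
        At 20: go left to 37.
          At 37: go left to 1.
            At 1: go left to 31.
              31 is a leaf — visit 31.
            At 1: no right child.
            Visit 1.
          At 37: no right child.
          Visit 37.
        At 20: go right to 36.
          At 36: go left to 23.
            At 23: no left child.
            At 23: go right to 18.
              18 is a leaf — visit 18.
            Visit 23.
          At 36: go right to 27.
            27 is a leaf — visit 27.
          Visit 36.
        Visit 20.
      At 11: go right to 10.
        At 10: no left child.
        At 10: go right to 33.
          At 33: go left to 6.
            6 is a leaf — visit 6.
          At 33: go right to 21.
            21 is a leaf — visit 21.
          Visit 33.
        Visit 10.
      Visit 11.
    Visit 15.
  Visit 7.
Visit 8.

26 25 31 1 37 18 23 27 36 20 6 21 33 10 11 15 7 8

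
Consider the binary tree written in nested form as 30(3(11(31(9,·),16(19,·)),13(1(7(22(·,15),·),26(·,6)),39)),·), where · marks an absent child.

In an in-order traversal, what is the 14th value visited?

In-order visits the left subtree, then the node, then the right subtree.
At 30: go left to 3.
  At 3: go left to 11.
    At 11: go left to 31.
      At 31: go left to 9.
        9 is a leaf — visit 9.
      Visit 31.
      At 31: no right child.
    Visit 11.
    At 11: go right to 16.
      At 16: go left to 19.
        19 is a leaf — visit 19.
      Visit 16.
      At 16: no right child.
  Visit 3.
  At 3: go right to 13.
    At 13: go left to 1.
      At 1: go left to 7.
        At 7: go left to 22.
          At 22: no left child.
          Visit 22.
          At 22: go right to 15.
            15 is a leaf — visit 15.
        Visit 7.
        At 7: no right child.
      Visit 1.
      At 1: go right to 26.
        At 26: no left child.
        Visit 26.
        At 26: go right to 6.
          6 is a leaf — visit 6.
    Visit 13.
    At 13: go right to 39.
      39 is a leaf — visit 39.
Visit 30.
At 30: no right child.
Full in-order sequence: 9, 31, 11, 19, 16, 3, 22, 15, 7, 1, 26, 6, 13, 39, 30.

39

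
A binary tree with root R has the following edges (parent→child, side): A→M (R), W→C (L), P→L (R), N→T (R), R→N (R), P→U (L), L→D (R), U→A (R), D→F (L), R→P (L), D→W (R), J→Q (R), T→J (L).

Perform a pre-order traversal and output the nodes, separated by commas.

Pre-order visits the node, then its left subtree, then its right subtree.
Visit R.
At R: go left to P.
  Visit P.
  At P: go left to U.
    Visit U.
    At U: no left child.
    At U: go right to A.
      Visit A.
      At A: no left child.
      At A: go right to M.
        M is a leaf — visit M.
  At P: go right to L.
    Visit L.
    At L: no left child.
    At L: go right to D.
      Visit D.
      At D: go left to F.
        F is a leaf — visit F.
      At D: go right to W.
        Visit W.
        At W: go left to C.
          C is a leaf — visit C.
        At W: no right child.
At R: go right to N.
  Visit N.
  At N: no left child.
  At N: go right to T.
    Visit T.
    At T: go left to J.
      Visit J.
      At J: no left child.
      At J: go right to Q.
        Q is a leaf — visit Q.
    At T: no right child.

R, P, U, A, M, L, D, F, W, C, N, T, J, Q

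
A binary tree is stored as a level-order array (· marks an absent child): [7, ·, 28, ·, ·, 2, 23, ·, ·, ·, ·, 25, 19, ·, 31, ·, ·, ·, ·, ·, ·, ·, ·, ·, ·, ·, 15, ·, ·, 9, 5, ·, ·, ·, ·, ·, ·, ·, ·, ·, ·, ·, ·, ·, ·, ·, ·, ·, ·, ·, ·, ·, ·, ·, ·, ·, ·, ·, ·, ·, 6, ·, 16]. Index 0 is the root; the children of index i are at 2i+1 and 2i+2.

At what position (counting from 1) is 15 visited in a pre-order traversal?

Pre-order visits the node, then its left subtree, then its right subtree.
Visit 7.
At 7: no left child.
At 7: go right to 28.
  Visit 28.
  At 28: go left to 2.
    Visit 2.
    At 2: go left to 25.
      25 is a leaf — visit 25.
    At 2: go right to 19.
      Visit 19.
      At 19: no left child.
      At 19: go right to 15.
        15 is a leaf — visit 15.
  At 28: go right to 23.
    Visit 23.
    At 23: no left child.
    At 23: go right to 31.
      Visit 31.
      At 31: go left to 9.
        Visit 9.
        At 9: no left child.
        At 9: go right to 6.
          6 is a leaf — visit 6.
      At 31: go right to 5.
        Visit 5.
        At 5: no left child.
        At 5: go right to 16.
          16 is a leaf — visit 16.
Full pre-order sequence: 7, 28, 2, 25, 19, 15, 23, 31, 9, 6, 5, 16.

6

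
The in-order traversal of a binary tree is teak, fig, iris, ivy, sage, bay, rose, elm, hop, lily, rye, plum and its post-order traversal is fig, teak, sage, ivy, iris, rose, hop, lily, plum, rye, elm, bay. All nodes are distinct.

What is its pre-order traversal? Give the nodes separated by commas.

bay, iris, teak, fig, ivy, sage, elm, rose, rye, lily, hop, plum

The last element of post-order is the root; it splits in-order into left and right subtrees.
Root bay: left subtree has 5 nodes {teak, fig, iris, ivy, sage}, right has 6 {rose, elm, hop, lily, rye, plum}.
  Root iris: left subtree has 2 nodes {teak, fig}, right has 2 {ivy, sage}.
    Root teak: left subtree has 0 nodes { }, right has 1 {fig}.
    Root ivy: left subtree has 0 nodes { }, right has 1 {sage}.
  Root elm: left subtree has 1 node {rose}, right has 4 {hop, lily, rye, plum}.
    Root rye: left subtree has 2 nodes {hop, lily}, right has 1 {plum}.
      Root lily: left subtree has 1 node {hop}, right has 0 { }.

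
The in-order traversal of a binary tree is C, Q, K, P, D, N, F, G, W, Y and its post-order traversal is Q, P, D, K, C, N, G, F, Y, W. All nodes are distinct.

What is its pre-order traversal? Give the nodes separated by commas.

W, F, N, C, K, Q, D, P, G, Y

The last element of post-order is the root; it splits in-order into left and right subtrees.
Root W: left subtree has 8 nodes {C, Q, K, P, D, N, F, G}, right has 1 {Y}.
  Root F: left subtree has 6 nodes {C, Q, K, P, D, N}, right has 1 {G}.
    Root N: left subtree has 5 nodes {C, Q, K, P, D}, right has 0 { }.
      Root C: left subtree has 0 nodes { }, right has 4 {Q, K, P, D}.
        Root K: left subtree has 1 node {Q}, right has 2 {P, D}.
          Root D: left subtree has 1 node {P}, right has 0 { }.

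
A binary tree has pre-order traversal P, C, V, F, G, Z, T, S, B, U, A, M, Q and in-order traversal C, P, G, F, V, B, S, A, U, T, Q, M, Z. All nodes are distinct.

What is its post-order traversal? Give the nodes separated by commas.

The first element of pre-order is the root; it splits in-order into left and right subtrees.
Root P: left subtree has 1 node {C}, right has 11 {G, F, V, B, S, A, U, T, Q, M, Z}.
  Root V: left subtree has 2 nodes {G, F}, right has 8 {B, S, A, U, T, Q, M, Z}.
    Root F: left subtree has 1 node {G}, right has 0 { }.
    Root Z: left subtree has 7 nodes {B, S, A, U, T, Q, M}, right has 0 { }.
      Root T: left subtree has 4 nodes {B, S, A, U}, right has 2 {Q, M}.
        Root S: left subtree has 1 node {B}, right has 2 {A, U}.
          Root U: left subtree has 1 node {A}, right has 0 { }.
        Root M: left subtree has 1 node {Q}, right has 0 { }.

C, G, F, B, A, U, S, Q, M, T, Z, V, P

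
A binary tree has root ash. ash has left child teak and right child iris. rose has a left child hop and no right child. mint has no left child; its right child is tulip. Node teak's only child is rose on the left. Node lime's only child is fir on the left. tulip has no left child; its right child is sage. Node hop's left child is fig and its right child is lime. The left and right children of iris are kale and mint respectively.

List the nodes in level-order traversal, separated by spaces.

ash teak iris rose kale mint hop tulip fig lime sage fir

Level-order visits nodes level by level from the root, left to right within each level.
Level 0: ash
Level 1: teak, iris
Level 2: rose, kale, mint
Level 3: hop, tulip
Level 4: fig, lime, sage
Level 5: fir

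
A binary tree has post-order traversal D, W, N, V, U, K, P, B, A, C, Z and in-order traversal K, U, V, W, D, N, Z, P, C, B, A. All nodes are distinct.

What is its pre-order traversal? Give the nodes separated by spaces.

The last element of post-order is the root; it splits in-order into left and right subtrees.
Root Z: left subtree has 6 nodes {K, U, V, W, D, N}, right has 4 {P, C, B, A}.
  Root K: left subtree has 0 nodes { }, right has 5 {U, V, W, D, N}.
    Root U: left subtree has 0 nodes { }, right has 4 {V, W, D, N}.
      Root V: left subtree has 0 nodes { }, right has 3 {W, D, N}.
        Root N: left subtree has 2 nodes {W, D}, right has 0 { }.
          Root W: left subtree has 0 nodes { }, right has 1 {D}.
  Root C: left subtree has 1 node {P}, right has 2 {B, A}.
    Root A: left subtree has 1 node {B}, right has 0 { }.

Z K U V N W D C P A B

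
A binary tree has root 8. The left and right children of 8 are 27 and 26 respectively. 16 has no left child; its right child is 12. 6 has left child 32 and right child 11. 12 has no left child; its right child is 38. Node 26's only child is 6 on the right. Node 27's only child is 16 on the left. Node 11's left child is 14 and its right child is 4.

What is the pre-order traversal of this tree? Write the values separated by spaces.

8 27 16 12 38 26 6 32 11 14 4

Pre-order visits the node, then its left subtree, then its right subtree.
Visit 8.
At 8: go left to 27.
  Visit 27.
  At 27: go left to 16.
    Visit 16.
    At 16: no left child.
    At 16: go right to 12.
      Visit 12.
      At 12: no left child.
      At 12: go right to 38.
        38 is a leaf — visit 38.
  At 27: no right child.
At 8: go right to 26.
  Visit 26.
  At 26: no left child.
  At 26: go right to 6.
    Visit 6.
    At 6: go left to 32.
      32 is a leaf — visit 32.
    At 6: go right to 11.
      Visit 11.
      At 11: go left to 14.
        14 is a leaf — visit 14.
      At 11: go right to 4.
        4 is a leaf — visit 4.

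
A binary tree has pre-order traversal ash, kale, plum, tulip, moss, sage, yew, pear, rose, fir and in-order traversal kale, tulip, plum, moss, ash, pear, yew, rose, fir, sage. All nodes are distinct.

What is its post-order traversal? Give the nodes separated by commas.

tulip, moss, plum, kale, pear, fir, rose, yew, sage, ash

The first element of pre-order is the root; it splits in-order into left and right subtrees.
Root ash: left subtree has 4 nodes {kale, tulip, plum, moss}, right has 5 {pear, yew, rose, fir, sage}.
  Root kale: left subtree has 0 nodes { }, right has 3 {tulip, plum, moss}.
    Root plum: left subtree has 1 node {tulip}, right has 1 {moss}.
  Root sage: left subtree has 4 nodes {pear, yew, rose, fir}, right has 0 { }.
    Root yew: left subtree has 1 node {pear}, right has 2 {rose, fir}.
      Root rose: left subtree has 0 nodes { }, right has 1 {fir}.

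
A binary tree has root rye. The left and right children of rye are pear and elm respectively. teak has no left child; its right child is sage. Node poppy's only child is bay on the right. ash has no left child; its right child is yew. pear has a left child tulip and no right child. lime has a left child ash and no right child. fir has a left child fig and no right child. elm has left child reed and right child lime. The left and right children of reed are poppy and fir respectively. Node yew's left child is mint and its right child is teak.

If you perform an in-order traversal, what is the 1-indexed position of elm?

9

In-order visits the left subtree, then the node, then the right subtree.
At rye: go left to pear.
  At pear: go left to tulip.
    tulip is a leaf — visit tulip.
  Visit pear.
  At pear: no right child.
Visit rye.
At rye: go right to elm.
  At elm: go left to reed.
    At reed: go left to poppy.
      At poppy: no left child.
      Visit poppy.
      At poppy: go right to bay.
        bay is a leaf — visit bay.
    Visit reed.
    At reed: go right to fir.
      At fir: go left to fig.
        fig is a leaf — visit fig.
      Visit fir.
      At fir: no right child.
  Visit elm.
  At elm: go right to lime.
    At lime: go left to ash.
      At ash: no left child.
      Visit ash.
      At ash: go right to yew.
        At yew: go left to mint.
          mint is a leaf — visit mint.
        Visit yew.
        At yew: go right to teak.
          At teak: no left child.
          Visit teak.
          At teak: go right to sage.
            sage is a leaf — visit sage.
    Visit lime.
    At lime: no right child.
Full in-order sequence: tulip, pear, rye, poppy, bay, reed, fig, fir, elm, ash, mint, yew, teak, sage, lime.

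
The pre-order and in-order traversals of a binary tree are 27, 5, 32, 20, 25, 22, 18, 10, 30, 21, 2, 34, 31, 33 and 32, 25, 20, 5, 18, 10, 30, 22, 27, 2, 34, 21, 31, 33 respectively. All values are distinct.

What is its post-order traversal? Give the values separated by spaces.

The first element of pre-order is the root; it splits in-order into left and right subtrees.
Root 27: left subtree has 8 nodes {32, 25, 20, 5, 18, 10, 30, 22}, right has 5 {2, 34, 21, 31, 33}.
  Root 5: left subtree has 3 nodes {32, 25, 20}, right has 4 {18, 10, 30, 22}.
    Root 32: left subtree has 0 nodes { }, right has 2 {25, 20}.
      Root 20: left subtree has 1 node {25}, right has 0 { }.
    Root 22: left subtree has 3 nodes {18, 10, 30}, right has 0 { }.
      Root 18: left subtree has 0 nodes { }, right has 2 {10, 30}.
        Root 10: left subtree has 0 nodes { }, right has 1 {30}.
  Root 21: left subtree has 2 nodes {2, 34}, right has 2 {31, 33}.
    Root 2: left subtree has 0 nodes { }, right has 1 {34}.
    Root 31: left subtree has 0 nodes { }, right has 1 {33}.

25 20 32 30 10 18 22 5 34 2 33 31 21 27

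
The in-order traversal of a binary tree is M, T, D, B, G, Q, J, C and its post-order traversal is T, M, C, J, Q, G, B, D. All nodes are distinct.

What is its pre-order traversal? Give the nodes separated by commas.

The last element of post-order is the root; it splits in-order into left and right subtrees.
Root D: left subtree has 2 nodes {M, T}, right has 5 {B, G, Q, J, C}.
  Root M: left subtree has 0 nodes { }, right has 1 {T}.
  Root B: left subtree has 0 nodes { }, right has 4 {G, Q, J, C}.
    Root G: left subtree has 0 nodes { }, right has 3 {Q, J, C}.
      Root Q: left subtree has 0 nodes { }, right has 2 {J, C}.
        Root J: left subtree has 0 nodes { }, right has 1 {C}.

D, M, T, B, G, Q, J, C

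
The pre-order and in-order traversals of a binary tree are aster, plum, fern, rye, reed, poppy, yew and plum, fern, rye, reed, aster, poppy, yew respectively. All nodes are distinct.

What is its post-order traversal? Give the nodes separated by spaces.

The first element of pre-order is the root; it splits in-order into left and right subtrees.
Root aster: left subtree has 4 nodes {plum, fern, rye, reed}, right has 2 {poppy, yew}.
  Root plum: left subtree has 0 nodes { }, right has 3 {fern, rye, reed}.
    Root fern: left subtree has 0 nodes { }, right has 2 {rye, reed}.
      Root rye: left subtree has 0 nodes { }, right has 1 {reed}.
  Root poppy: left subtree has 0 nodes { }, right has 1 {yew}.

reed rye fern plum yew poppy aster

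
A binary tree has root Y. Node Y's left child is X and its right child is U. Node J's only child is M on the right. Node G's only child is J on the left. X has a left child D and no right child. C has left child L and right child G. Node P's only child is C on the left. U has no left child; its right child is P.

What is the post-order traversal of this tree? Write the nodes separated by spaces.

Post-order visits the left subtree, then the right subtree, then the node.
At Y: go left to X.
  At X: go left to D.
    D is a leaf — visit D.
  At X: no right child.
  Visit X.
At Y: go right to U.
  At U: no left child.
  At U: go right to P.
    At P: go left to C.
      At C: go left to L.
        L is a leaf — visit L.
      At C: go right to G.
        At G: go left to J.
          At J: no left child.
          At J: go right to M.
            M is a leaf — visit M.
          Visit J.
        At G: no right child.
        Visit G.
      Visit C.
    At P: no right child.
    Visit P.
  Visit U.
Visit Y.

D X L M J G C P U Y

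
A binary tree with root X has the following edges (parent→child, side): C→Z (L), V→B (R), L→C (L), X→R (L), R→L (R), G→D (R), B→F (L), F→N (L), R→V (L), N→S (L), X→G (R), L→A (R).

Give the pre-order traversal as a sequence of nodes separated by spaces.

X R V B F N S L C Z A G D

Pre-order visits the node, then its left subtree, then its right subtree.
Visit X.
At X: go left to R.
  Visit R.
  At R: go left to V.
    Visit V.
    At V: no left child.
    At V: go right to B.
      Visit B.
      At B: go left to F.
        Visit F.
        At F: go left to N.
          Visit N.
          At N: go left to S.
            S is a leaf — visit S.
          At N: no right child.
        At F: no right child.
      At B: no right child.
  At R: go right to L.
    Visit L.
    At L: go left to C.
      Visit C.
      At C: go left to Z.
        Z is a leaf — visit Z.
      At C: no right child.
    At L: go right to A.
      A is a leaf — visit A.
At X: go right to G.
  Visit G.
  At G: no left child.
  At G: go right to D.
    D is a leaf — visit D.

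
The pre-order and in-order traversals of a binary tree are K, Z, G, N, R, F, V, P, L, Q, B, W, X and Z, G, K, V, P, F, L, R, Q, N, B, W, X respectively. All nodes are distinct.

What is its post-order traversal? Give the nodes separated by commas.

The first element of pre-order is the root; it splits in-order into left and right subtrees.
Root K: left subtree has 2 nodes {Z, G}, right has 10 {V, P, F, L, R, Q, N, B, W, X}.
  Root Z: left subtree has 0 nodes { }, right has 1 {G}.
  Root N: left subtree has 6 nodes {V, P, F, L, R, Q}, right has 3 {B, W, X}.
    Root R: left subtree has 4 nodes {V, P, F, L}, right has 1 {Q}.
      Root F: left subtree has 2 nodes {V, P}, right has 1 {L}.
        Root V: left subtree has 0 nodes { }, right has 1 {P}.
    Root B: left subtree has 0 nodes { }, right has 2 {W, X}.
      Root W: left subtree has 0 nodes { }, right has 1 {X}.

G, Z, P, V, L, F, Q, R, X, W, B, N, K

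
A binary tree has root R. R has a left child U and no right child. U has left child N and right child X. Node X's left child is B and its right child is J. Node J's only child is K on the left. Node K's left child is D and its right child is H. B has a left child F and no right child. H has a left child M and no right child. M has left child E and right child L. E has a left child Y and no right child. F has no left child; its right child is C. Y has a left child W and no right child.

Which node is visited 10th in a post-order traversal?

Post-order visits the left subtree, then the right subtree, then the node.
At R: go left to U.
  At U: go left to N.
    N is a leaf — visit N.
  At U: go right to X.
    At X: go left to B.
      At B: go left to F.
        At F: no left child.
        At F: go right to C.
          C is a leaf — visit C.
        Visit F.
      At B: no right child.
      Visit B.
    At X: go right to J.
      At J: go left to K.
        At K: go left to D.
          D is a leaf — visit D.
        At K: go right to H.
          At H: go left to M.
            At M: go left to E.
              At E: go left to Y.
                At Y: go left to W.
                  W is a leaf — visit W.
                At Y: no right child.
                Visit Y.
              At E: no right child.
              Visit E.
            At M: go right to L.
              L is a leaf — visit L.
            Visit M.
          At H: no right child.
          Visit H.
        Visit K.
      At J: no right child.
      Visit J.
    Visit X.
  Visit U.
At R: no right child.
Visit R.
Full post-order sequence: N, C, F, B, D, W, Y, E, L, M, H, K, J, X, U, R.

M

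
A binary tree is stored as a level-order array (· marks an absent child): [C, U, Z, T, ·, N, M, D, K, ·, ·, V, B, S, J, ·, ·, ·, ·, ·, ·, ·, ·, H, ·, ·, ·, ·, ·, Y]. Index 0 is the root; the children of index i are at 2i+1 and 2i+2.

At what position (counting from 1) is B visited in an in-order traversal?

9

In-order visits the left subtree, then the node, then the right subtree.
At C: go left to U.
  At U: go left to T.
    At T: go left to D.
      D is a leaf — visit D.
    Visit T.
    At T: go right to K.
      K is a leaf — visit K.
  Visit U.
  At U: no right child.
Visit C.
At C: go right to Z.
  At Z: go left to N.
    At N: go left to V.
      At V: go left to H.
        H is a leaf — visit H.
      Visit V.
      At V: no right child.
    Visit N.
    At N: go right to B.
      B is a leaf — visit B.
  Visit Z.
  At Z: go right to M.
    At M: go left to S.
      S is a leaf — visit S.
    Visit M.
    At M: go right to J.
      At J: go left to Y.
        Y is a leaf — visit Y.
      Visit J.
      At J: no right child.
Full in-order sequence: D, T, K, U, C, H, V, N, B, Z, S, M, Y, J.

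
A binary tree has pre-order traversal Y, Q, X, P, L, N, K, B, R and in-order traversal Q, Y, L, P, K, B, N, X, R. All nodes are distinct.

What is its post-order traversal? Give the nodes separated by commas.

Q, L, B, K, N, P, R, X, Y

The first element of pre-order is the root; it splits in-order into left and right subtrees.
Root Y: left subtree has 1 node {Q}, right has 7 {L, P, K, B, N, X, R}.
  Root X: left subtree has 5 nodes {L, P, K, B, N}, right has 1 {R}.
    Root P: left subtree has 1 node {L}, right has 3 {K, B, N}.
      Root N: left subtree has 2 nodes {K, B}, right has 0 { }.
        Root K: left subtree has 0 nodes { }, right has 1 {B}.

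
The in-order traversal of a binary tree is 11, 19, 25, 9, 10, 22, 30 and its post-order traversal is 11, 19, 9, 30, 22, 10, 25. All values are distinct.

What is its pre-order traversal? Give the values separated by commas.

The last element of post-order is the root; it splits in-order into left and right subtrees.
Root 25: left subtree has 2 nodes {11, 19}, right has 4 {9, 10, 22, 30}.
  Root 19: left subtree has 1 node {11}, right has 0 { }.
  Root 10: left subtree has 1 node {9}, right has 2 {22, 30}.
    Root 22: left subtree has 0 nodes { }, right has 1 {30}.

25, 19, 11, 10, 9, 22, 30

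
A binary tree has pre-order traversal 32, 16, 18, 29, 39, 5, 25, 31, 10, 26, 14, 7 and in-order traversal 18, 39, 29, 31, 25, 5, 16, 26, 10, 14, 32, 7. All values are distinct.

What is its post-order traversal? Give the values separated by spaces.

39 31 25 5 29 18 26 14 10 16 7 32

The first element of pre-order is the root; it splits in-order into left and right subtrees.
Root 32: left subtree has 10 nodes {18, 39, 29, 31, 25, 5, 16, 26, 10, 14}, right has 1 {7}.
  Root 16: left subtree has 6 nodes {18, 39, 29, 31, 25, 5}, right has 3 {26, 10, 14}.
    Root 18: left subtree has 0 nodes { }, right has 5 {39, 29, 31, 25, 5}.
      Root 29: left subtree has 1 node {39}, right has 3 {31, 25, 5}.
        Root 5: left subtree has 2 nodes {31, 25}, right has 0 { }.
          Root 25: left subtree has 1 node {31}, right has 0 { }.
    Root 10: left subtree has 1 node {26}, right has 1 {14}.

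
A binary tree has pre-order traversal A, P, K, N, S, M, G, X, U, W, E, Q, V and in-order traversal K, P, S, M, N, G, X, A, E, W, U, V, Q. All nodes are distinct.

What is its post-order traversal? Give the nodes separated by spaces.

K M S X G N P E W V Q U A

The first element of pre-order is the root; it splits in-order into left and right subtrees.
Root A: left subtree has 7 nodes {K, P, S, M, N, G, X}, right has 5 {E, W, U, V, Q}.
  Root P: left subtree has 1 node {K}, right has 5 {S, M, N, G, X}.
    Root N: left subtree has 2 nodes {S, M}, right has 2 {G, X}.
      Root S: left subtree has 0 nodes { }, right has 1 {M}.
      Root G: left subtree has 0 nodes { }, right has 1 {X}.
  Root U: left subtree has 2 nodes {E, W}, right has 2 {V, Q}.
    Root W: left subtree has 1 node {E}, right has 0 { }.
    Root Q: left subtree has 1 node {V}, right has 0 { }.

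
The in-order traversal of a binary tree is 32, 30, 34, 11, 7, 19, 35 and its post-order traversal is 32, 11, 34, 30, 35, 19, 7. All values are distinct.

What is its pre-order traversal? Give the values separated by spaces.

The last element of post-order is the root; it splits in-order into left and right subtrees.
Root 7: left subtree has 4 nodes {32, 30, 34, 11}, right has 2 {19, 35}.
  Root 30: left subtree has 1 node {32}, right has 2 {34, 11}.
    Root 34: left subtree has 0 nodes { }, right has 1 {11}.
  Root 19: left subtree has 0 nodes { }, right has 1 {35}.

7 30 32 34 11 19 35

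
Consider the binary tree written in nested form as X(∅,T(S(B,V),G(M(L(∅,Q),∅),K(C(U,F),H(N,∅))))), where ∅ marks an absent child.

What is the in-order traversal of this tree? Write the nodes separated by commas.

In-order visits the left subtree, then the node, then the right subtree.
At X: no left child.
Visit X.
At X: go right to T.
  At T: go left to S.
    At S: go left to B.
      B is a leaf — visit B.
    Visit S.
    At S: go right to V.
      V is a leaf — visit V.
  Visit T.
  At T: go right to G.
    At G: go left to M.
      At M: go left to L.
        At L: no left child.
        Visit L.
        At L: go right to Q.
          Q is a leaf — visit Q.
      Visit M.
      At M: no right child.
    Visit G.
    At G: go right to K.
      At K: go left to C.
        At C: go left to U.
          U is a leaf — visit U.
        Visit C.
        At C: go right to F.
          F is a leaf — visit F.
      Visit K.
      At K: go right to H.
        At H: go left to N.
          N is a leaf — visit N.
        Visit H.
        At H: no right child.

X, B, S, V, T, L, Q, M, G, U, C, F, K, N, H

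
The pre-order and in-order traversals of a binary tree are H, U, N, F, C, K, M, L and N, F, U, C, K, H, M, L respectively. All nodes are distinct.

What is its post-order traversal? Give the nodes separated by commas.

F, N, K, C, U, L, M, H

The first element of pre-order is the root; it splits in-order into left and right subtrees.
Root H: left subtree has 5 nodes {N, F, U, C, K}, right has 2 {M, L}.
  Root U: left subtree has 2 nodes {N, F}, right has 2 {C, K}.
    Root N: left subtree has 0 nodes { }, right has 1 {F}.
    Root C: left subtree has 0 nodes { }, right has 1 {K}.
  Root M: left subtree has 0 nodes { }, right has 1 {L}.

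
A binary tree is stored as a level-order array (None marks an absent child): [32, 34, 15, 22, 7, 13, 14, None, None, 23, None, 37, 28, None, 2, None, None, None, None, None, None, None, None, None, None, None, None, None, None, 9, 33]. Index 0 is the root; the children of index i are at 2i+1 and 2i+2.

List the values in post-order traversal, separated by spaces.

22 23 7 34 37 28 13 9 33 2 14 15 32

Post-order visits the left subtree, then the right subtree, then the node.
At 32: go left to 34.
  At 34: go left to 22.
    22 is a leaf — visit 22.
  At 34: go right to 7.
    At 7: go left to 23.
      23 is a leaf — visit 23.
    At 7: no right child.
    Visit 7.
  Visit 34.
At 32: go right to 15.
  At 15: go left to 13.
    At 13: go left to 37.
      37 is a leaf — visit 37.
    At 13: go right to 28.
      28 is a leaf — visit 28.
    Visit 13.
  At 15: go right to 14.
    At 14: no left child.
    At 14: go right to 2.
      At 2: go left to 9.
        9 is a leaf — visit 9.
      At 2: go right to 33.
        33 is a leaf — visit 33.
      Visit 2.
    Visit 14.
  Visit 15.
Visit 32.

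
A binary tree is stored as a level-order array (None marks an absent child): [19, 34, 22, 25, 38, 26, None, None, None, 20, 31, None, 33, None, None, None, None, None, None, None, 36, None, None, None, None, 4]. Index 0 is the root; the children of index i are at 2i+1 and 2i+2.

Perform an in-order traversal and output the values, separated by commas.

25, 34, 20, 36, 38, 31, 19, 26, 4, 33, 22

In-order visits the left subtree, then the node, then the right subtree.
At 19: go left to 34.
  At 34: go left to 25.
    25 is a leaf — visit 25.
  Visit 34.
  At 34: go right to 38.
    At 38: go left to 20.
      At 20: no left child.
      Visit 20.
      At 20: go right to 36.
        36 is a leaf — visit 36.
    Visit 38.
    At 38: go right to 31.
      31 is a leaf — visit 31.
Visit 19.
At 19: go right to 22.
  At 22: go left to 26.
    At 26: no left child.
    Visit 26.
    At 26: go right to 33.
      At 33: go left to 4.
        4 is a leaf — visit 4.
      Visit 33.
      At 33: no right child.
  Visit 22.
  At 22: no right child.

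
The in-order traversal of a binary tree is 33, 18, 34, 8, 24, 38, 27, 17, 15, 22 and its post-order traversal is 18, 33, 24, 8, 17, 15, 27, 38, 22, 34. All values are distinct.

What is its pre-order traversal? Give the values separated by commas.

The last element of post-order is the root; it splits in-order into left and right subtrees.
Root 34: left subtree has 2 nodes {33, 18}, right has 7 {8, 24, 38, 27, 17, 15, 22}.
  Root 33: left subtree has 0 nodes { }, right has 1 {18}.
  Root 22: left subtree has 6 nodes {8, 24, 38, 27, 17, 15}, right has 0 { }.
    Root 38: left subtree has 2 nodes {8, 24}, right has 3 {27, 17, 15}.
      Root 8: left subtree has 0 nodes { }, right has 1 {24}.
      Root 27: left subtree has 0 nodes { }, right has 2 {17, 15}.
        Root 15: left subtree has 1 node {17}, right has 0 { }.

34, 33, 18, 22, 38, 8, 24, 27, 15, 17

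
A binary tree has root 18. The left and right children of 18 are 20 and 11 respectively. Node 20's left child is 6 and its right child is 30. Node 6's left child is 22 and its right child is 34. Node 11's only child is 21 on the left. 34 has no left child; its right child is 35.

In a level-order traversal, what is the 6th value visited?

Level-order visits nodes level by level from the root, left to right within each level.
Level 0: 18
Level 1: 20, 11
Level 2: 6, 30, 21
Level 3: 22, 34
Level 4: 35
Full level-order sequence: 18, 20, 11, 6, 30, 21, 22, 34, 35.

21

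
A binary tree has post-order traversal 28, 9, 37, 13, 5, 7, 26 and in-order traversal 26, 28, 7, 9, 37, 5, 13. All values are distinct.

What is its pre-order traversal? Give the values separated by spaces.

26 7 28 5 37 9 13

The last element of post-order is the root; it splits in-order into left and right subtrees.
Root 26: left subtree has 0 nodes { }, right has 6 {28, 7, 9, 37, 5, 13}.
  Root 7: left subtree has 1 node {28}, right has 4 {9, 37, 5, 13}.
    Root 5: left subtree has 2 nodes {9, 37}, right has 1 {13}.
      Root 37: left subtree has 1 node {9}, right has 0 { }.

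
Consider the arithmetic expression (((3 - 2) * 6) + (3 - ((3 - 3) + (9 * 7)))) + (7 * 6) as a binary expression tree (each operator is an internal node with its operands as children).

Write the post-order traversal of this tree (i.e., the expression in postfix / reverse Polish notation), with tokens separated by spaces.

Post-order on an expression tree gives postfix notation: for each operator, emit left operand, right operand, then the operator.

3 2 - 6 * 3 3 3 - 9 7 * + - + 7 6 * +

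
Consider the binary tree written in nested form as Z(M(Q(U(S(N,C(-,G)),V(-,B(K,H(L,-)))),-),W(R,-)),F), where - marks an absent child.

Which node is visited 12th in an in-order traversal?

In-order visits the left subtree, then the node, then the right subtree.
At Z: go left to M.
  At M: go left to Q.
    At Q: go left to U.
      At U: go left to S.
        At S: go left to N.
          N is a leaf — visit N.
        Visit S.
        At S: go right to C.
          At C: no left child.
          Visit C.
          At C: go right to G.
            G is a leaf — visit G.
      Visit U.
      At U: go right to V.
        At V: no left child.
        Visit V.
        At V: go right to B.
          At B: go left to K.
            K is a leaf — visit K.
          Visit B.
          At B: go right to H.
            At H: go left to L.
              L is a leaf — visit L.
            Visit H.
            At H: no right child.
    Visit Q.
    At Q: no right child.
  Visit M.
  At M: go right to W.
    At W: go left to R.
      R is a leaf — visit R.
    Visit W.
    At W: no right child.
Visit Z.
At Z: go right to F.
  F is a leaf — visit F.
Full in-order sequence: N, S, C, G, U, V, K, B, L, H, Q, M, R, W, Z, F.

M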